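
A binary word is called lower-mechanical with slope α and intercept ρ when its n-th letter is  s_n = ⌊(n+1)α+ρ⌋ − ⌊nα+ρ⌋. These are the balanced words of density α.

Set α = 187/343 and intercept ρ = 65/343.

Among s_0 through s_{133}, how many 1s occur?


#1s = Σ_{n=0}^{133} s_n = Σ_{n=0}^{133} (⌊(n+1)α+ρ⌋ − ⌊nα+ρ⌋)
the sum telescopes: every ⌊nα+ρ⌋ with 0 < n < 134 appears once with + and once with −, leaving ⌊134α+ρ⌋ − ⌊0·α+ρ⌋
134α + ρ = (134·187 + 65) / 343 = 25123/343
ρ = 65/343
⌊25123/343⌋ = 73,  ⌊65/343⌋ = 0
#1s = 73 − 0 = 73

73


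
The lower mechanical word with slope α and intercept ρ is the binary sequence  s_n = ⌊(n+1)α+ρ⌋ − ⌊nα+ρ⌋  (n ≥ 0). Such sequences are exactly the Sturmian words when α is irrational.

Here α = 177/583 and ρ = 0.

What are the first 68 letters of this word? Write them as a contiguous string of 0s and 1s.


00010010010001001001000100100100100010010010001001001001000100100100

n=0: ⌊(1·177)/583⌋ − ⌊(0·177)/583⌋ = ⌊177/583⌋ − ⌊0/583⌋ = 0 − 0 = 0
n=1: ⌊(2·177)/583⌋ − ⌊(1·177)/583⌋ = ⌊354/583⌋ − ⌊177/583⌋ = 0 − 0 = 0
n=2: ⌊(3·177)/583⌋ − ⌊(2·177)/583⌋ = ⌊531/583⌋ − ⌊354/583⌋ = 0 − 0 = 0
n=3: ⌊(4·177)/583⌋ − ⌊(3·177)/583⌋ = ⌊708/583⌋ − ⌊531/583⌋ = 1 − 0 = 1
n=4: ⌊(5·177)/583⌋ − ⌊(4·177)/583⌋ = ⌊885/583⌋ − ⌊708/583⌋ = 1 − 1 = 0
n=5: ⌊(6·177)/583⌋ − ⌊(5·177)/583⌋ = ⌊1062/583⌋ − ⌊885/583⌋ = 1 − 1 = 0
n=6: ⌊(7·177)/583⌋ − ⌊(6·177)/583⌋ = ⌊1239/583⌋ − ⌊1062/583⌋ = 2 − 1 = 1
n=7: ⌊(8·177)/583⌋ − ⌊(7·177)/583⌋ = ⌊1416/583⌋ − ⌊1239/583⌋ = 2 − 2 = 0
n=8: ⌊(9·177)/583⌋ − ⌊(8·177)/583⌋ = ⌊1593/583⌋ − ⌊1416/583⌋ = 2 − 2 = 0
n=9: ⌊(10·177)/583⌋ − ⌊(9·177)/583⌋ = ⌊1770/583⌋ − ⌊1593/583⌋ = 3 − 2 = 1
n=10: ⌊(11·177)/583⌋ − ⌊(10·177)/583⌋ = ⌊1947/583⌋ − ⌊1770/583⌋ = 3 − 3 = 0
n=11: ⌊(12·177)/583⌋ − ⌊(11·177)/583⌋ = ⌊2124/583⌋ − ⌊1947/583⌋ = 3 − 3 = 0
n=12: ⌊(13·177)/583⌋ − ⌊(12·177)/583⌋ = ⌊2301/583⌋ − ⌊2124/583⌋ = 3 − 3 = 0
n=13: ⌊(14·177)/583⌋ − ⌊(13·177)/583⌋ = ⌊2478/583⌋ − ⌊2301/583⌋ = 4 − 3 = 1
n=14: ⌊(15·177)/583⌋ − ⌊(14·177)/583⌋ = ⌊2655/583⌋ − ⌊2478/583⌋ = 4 − 4 = 0
n=15: ⌊(16·177)/583⌋ − ⌊(15·177)/583⌋ = ⌊2832/583⌋ − ⌊2655/583⌋ = 4 − 4 = 0
n=16: ⌊(17·177)/583⌋ − ⌊(16·177)/583⌋ = ⌊3009/583⌋ − ⌊2832/583⌋ = 5 − 4 = 1
n=17: ⌊(18·177)/583⌋ − ⌊(17·177)/583⌋ = ⌊3186/583⌋ − ⌊3009/583⌋ = 5 − 5 = 0
n=18: ⌊(19·177)/583⌋ − ⌊(18·177)/583⌋ = ⌊3363/583⌋ − ⌊3186/583⌋ = 5 − 5 = 0
n=19: ⌊(20·177)/583⌋ − ⌊(19·177)/583⌋ = ⌊3540/583⌋ − ⌊3363/583⌋ = 6 − 5 = 1
n=20: ⌊(21·177)/583⌋ − ⌊(20·177)/583⌋ = ⌊3717/583⌋ − ⌊3540/583⌋ = 6 − 6 = 0
n=21: ⌊(22·177)/583⌋ − ⌊(21·177)/583⌋ = ⌊3894/583⌋ − ⌊3717/583⌋ = 6 − 6 = 0
n=22: ⌊(23·177)/583⌋ − ⌊(22·177)/583⌋ = ⌊4071/583⌋ − ⌊3894/583⌋ = 6 − 6 = 0
n=23: ⌊(24·177)/583⌋ − ⌊(23·177)/583⌋ = ⌊4248/583⌋ − ⌊4071/583⌋ = 7 − 6 = 1
n=24: ⌊(25·177)/583⌋ − ⌊(24·177)/583⌋ = ⌊4425/583⌋ − ⌊4248/583⌋ = 7 − 7 = 0
n=25: ⌊(26·177)/583⌋ − ⌊(25·177)/583⌋ = ⌊4602/583⌋ − ⌊4425/583⌋ = 7 − 7 = 0
n=26: ⌊(27·177)/583⌋ − ⌊(26·177)/583⌋ = ⌊4779/583⌋ − ⌊4602/583⌋ = 8 − 7 = 1
n=27: ⌊(28·177)/583⌋ − ⌊(27·177)/583⌋ = ⌊4956/583⌋ − ⌊4779/583⌋ = 8 − 8 = 0
n=28: ⌊(29·177)/583⌋ − ⌊(28·177)/583⌋ = ⌊5133/583⌋ − ⌊4956/583⌋ = 8 − 8 = 0
n=29: ⌊(30·177)/583⌋ − ⌊(29·177)/583⌋ = ⌊5310/583⌋ − ⌊5133/583⌋ = 9 − 8 = 1
n=30: ⌊(31·177)/583⌋ − ⌊(30·177)/583⌋ = ⌊5487/583⌋ − ⌊5310/583⌋ = 9 − 9 = 0
n=31: ⌊(32·177)/583⌋ − ⌊(31·177)/583⌋ = ⌊5664/583⌋ − ⌊5487/583⌋ = 9 − 9 = 0
n=32: ⌊(33·177)/583⌋ − ⌊(32·177)/583⌋ = ⌊5841/583⌋ − ⌊5664/583⌋ = 10 − 9 = 1
n=33: ⌊(34·177)/583⌋ − ⌊(33·177)/583⌋ = ⌊6018/583⌋ − ⌊5841/583⌋ = 10 − 10 = 0
n=34: ⌊(35·177)/583⌋ − ⌊(34·177)/583⌋ = ⌊6195/583⌋ − ⌊6018/583⌋ = 10 − 10 = 0
n=35: ⌊(36·177)/583⌋ − ⌊(35·177)/583⌋ = ⌊6372/583⌋ − ⌊6195/583⌋ = 10 − 10 = 0
n=36: ⌊(37·177)/583⌋ − ⌊(36·177)/583⌋ = ⌊6549/583⌋ − ⌊6372/583⌋ = 11 − 10 = 1
n=37: ⌊(38·177)/583⌋ − ⌊(37·177)/583⌋ = ⌊6726/583⌋ − ⌊6549/583⌋ = 11 − 11 = 0
n=38: ⌊(39·177)/583⌋ − ⌊(38·177)/583⌋ = ⌊6903/583⌋ − ⌊6726/583⌋ = 11 − 11 = 0
n=39: ⌊(40·177)/583⌋ − ⌊(39·177)/583⌋ = ⌊7080/583⌋ − ⌊6903/583⌋ = 12 − 11 = 1
n=40: ⌊(41·177)/583⌋ − ⌊(40·177)/583⌋ = ⌊7257/583⌋ − ⌊7080/583⌋ = 12 − 12 = 0
n=41: ⌊(42·177)/583⌋ − ⌊(41·177)/583⌋ = ⌊7434/583⌋ − ⌊7257/583⌋ = 12 − 12 = 0
n=42: ⌊(43·177)/583⌋ − ⌊(42·177)/583⌋ = ⌊7611/583⌋ − ⌊7434/583⌋ = 13 − 12 = 1
n=43: ⌊(44·177)/583⌋ − ⌊(43·177)/583⌋ = ⌊7788/583⌋ − ⌊7611/583⌋ = 13 − 13 = 0
n=44: ⌊(45·177)/583⌋ − ⌊(44·177)/583⌋ = ⌊7965/583⌋ − ⌊7788/583⌋ = 13 − 13 = 0
n=45: ⌊(46·177)/583⌋ − ⌊(45·177)/583⌋ = ⌊8142/583⌋ − ⌊7965/583⌋ = 13 − 13 = 0
n=46: ⌊(47·177)/583⌋ − ⌊(46·177)/583⌋ = ⌊8319/583⌋ − ⌊8142/583⌋ = 14 − 13 = 1
n=47: ⌊(48·177)/583⌋ − ⌊(47·177)/583⌋ = ⌊8496/583⌋ − ⌊8319/583⌋ = 14 − 14 = 0
n=48: ⌊(49·177)/583⌋ − ⌊(48·177)/583⌋ = ⌊8673/583⌋ − ⌊8496/583⌋ = 14 − 14 = 0
n=49: ⌊(50·177)/583⌋ − ⌊(49·177)/583⌋ = ⌊8850/583⌋ − ⌊8673/583⌋ = 15 − 14 = 1
n=50: ⌊(51·177)/583⌋ − ⌊(50·177)/583⌋ = ⌊9027/583⌋ − ⌊8850/583⌋ = 15 − 15 = 0
n=51: ⌊(52·177)/583⌋ − ⌊(51·177)/583⌋ = ⌊9204/583⌋ − ⌊9027/583⌋ = 15 − 15 = 0
n=52: ⌊(53·177)/583⌋ − ⌊(52·177)/583⌋ = ⌊9381/583⌋ − ⌊9204/583⌋ = 16 − 15 = 1
n=53: ⌊(54·177)/583⌋ − ⌊(53·177)/583⌋ = ⌊9558/583⌋ − ⌊9381/583⌋ = 16 − 16 = 0
n=54: ⌊(55·177)/583⌋ − ⌊(54·177)/583⌋ = ⌊9735/583⌋ − ⌊9558/583⌋ = 16 − 16 = 0
n=55: ⌊(56·177)/583⌋ − ⌊(55·177)/583⌋ = ⌊9912/583⌋ − ⌊9735/583⌋ = 17 − 16 = 1
n=56: ⌊(57·177)/583⌋ − ⌊(56·177)/583⌋ = ⌊10089/583⌋ − ⌊9912/583⌋ = 17 − 17 = 0
n=57: ⌊(58·177)/583⌋ − ⌊(57·177)/583⌋ = ⌊10266/583⌋ − ⌊10089/583⌋ = 17 − 17 = 0
n=58: ⌊(59·177)/583⌋ − ⌊(58·177)/583⌋ = ⌊10443/583⌋ − ⌊10266/583⌋ = 17 − 17 = 0
n=59: ⌊(60·177)/583⌋ − ⌊(59·177)/583⌋ = ⌊10620/583⌋ − ⌊10443/583⌋ = 18 − 17 = 1
n=60: ⌊(61·177)/583⌋ − ⌊(60·177)/583⌋ = ⌊10797/583⌋ − ⌊10620/583⌋ = 18 − 18 = 0
n=61: ⌊(62·177)/583⌋ − ⌊(61·177)/583⌋ = ⌊10974/583⌋ − ⌊10797/583⌋ = 18 − 18 = 0
n=62: ⌊(63·177)/583⌋ − ⌊(62·177)/583⌋ = ⌊11151/583⌋ − ⌊10974/583⌋ = 19 − 18 = 1
n=63: ⌊(64·177)/583⌋ − ⌊(63·177)/583⌋ = ⌊11328/583⌋ − ⌊11151/583⌋ = 19 − 19 = 0
n=64: ⌊(65·177)/583⌋ − ⌊(64·177)/583⌋ = ⌊11505/583⌋ − ⌊11328/583⌋ = 19 − 19 = 0
n=65: ⌊(66·177)/583⌋ − ⌊(65·177)/583⌋ = ⌊11682/583⌋ − ⌊11505/583⌋ = 20 − 19 = 1
n=66: ⌊(67·177)/583⌋ − ⌊(66·177)/583⌋ = ⌊11859/583⌋ − ⌊11682/583⌋ = 20 − 20 = 0
n=67: ⌊(68·177)/583⌋ − ⌊(67·177)/583⌋ = ⌊12036/583⌋ − ⌊11859/583⌋ = 20 − 20 = 0


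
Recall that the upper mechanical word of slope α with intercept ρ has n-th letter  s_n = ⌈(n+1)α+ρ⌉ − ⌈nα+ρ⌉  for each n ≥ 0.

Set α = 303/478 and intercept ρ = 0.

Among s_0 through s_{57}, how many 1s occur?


#1s = Σ_{n=0}^{57} s_n = Σ_{n=0}^{57} (⌈(n+1)α+ρ⌉ − ⌈nα+ρ⌉)
the sum telescopes: every ⌈nα+ρ⌉ with 0 < n < 58 appears once with + and once with −, leaving ⌈58α+ρ⌉ − ⌈0·α+ρ⌉
58α + ρ = (58·303) / 478 = 17574/478
ρ = 0/478
⌈17574/478⌉ = 37,  ⌈0/478⌉ = 0
#1s = 37 − 0 = 37

37


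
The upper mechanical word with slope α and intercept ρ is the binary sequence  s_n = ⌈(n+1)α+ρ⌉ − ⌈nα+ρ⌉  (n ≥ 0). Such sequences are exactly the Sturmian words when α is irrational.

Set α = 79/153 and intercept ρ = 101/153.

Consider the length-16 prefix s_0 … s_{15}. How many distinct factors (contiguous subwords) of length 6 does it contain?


t_n = ⌈(n·79+101)/153⌉ for n = 0 … 16:
  n=0…9: ⌈101/153⌉=1 ⌈180/153⌉=2 ⌈259/153⌉=2 ⌈338/153⌉=3 ⌈417/153⌉=3 ⌈496/153⌉=4 ⌈575/153⌉=4 ⌈654/153⌉=5 ⌈733/153⌉=5 ⌈812/153⌉=6
  n=10…16: ⌈891/153⌉=6 ⌈970/153⌉=7 ⌈1049/153⌉=7 ⌈1128/153⌉=8 ⌈1207/153⌉=8 ⌈1286/153⌉=9 ⌈1365/153⌉=9
s_n = t_(n+1) − t_n for n = 0 … 15 gives
prefix = 1010101010101010
slide a length-6 window over [0..5] … [10..15] (11 windows); first occurrence of each distinct factor:
  [  0..  5] 101010
  [  1..  6] 010101
  (the other 9 windows repeat one of these)
distinct factors: {010101, 101010}
count = 2  (Sturmian bound for length 6 is 7)

2


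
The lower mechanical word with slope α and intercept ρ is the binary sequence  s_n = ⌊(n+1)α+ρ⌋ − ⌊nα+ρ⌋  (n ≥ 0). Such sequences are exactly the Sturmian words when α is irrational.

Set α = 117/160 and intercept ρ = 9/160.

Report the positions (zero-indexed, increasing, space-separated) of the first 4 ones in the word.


n=0: ⌊126/160⌋−⌊9/160⌋ = 0−0 = 0
n=1: ⌊243/160⌋−⌊126/160⌋ = 1−0 = 1  ← one
n=2: ⌊360/160⌋−⌊243/160⌋ = 2−1 = 1  ← one
n=3: ⌊477/160⌋−⌊360/160⌋ = 2−2 = 0
n=4: ⌊594/160⌋−⌊477/160⌋ = 3−2 = 1  ← one
n=5: ⌊711/160⌋−⌊594/160⌋ = 4−3 = 1  ← one
positions of the first 4 ones: 1 2 4 5

1 2 4 5


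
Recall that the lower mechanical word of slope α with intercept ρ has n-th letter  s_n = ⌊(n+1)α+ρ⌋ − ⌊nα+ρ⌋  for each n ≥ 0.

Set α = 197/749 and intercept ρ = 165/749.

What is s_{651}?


0

(n+1)α + ρ = (652·197 + 165) / 749 = 128609/749
nα + ρ     = (651·197 + 165) / 749 = 128412/749
⌊128609/749⌋ = 171,  ⌊128412/749⌋ = 171
s_{651} = 171 − 171 = 0


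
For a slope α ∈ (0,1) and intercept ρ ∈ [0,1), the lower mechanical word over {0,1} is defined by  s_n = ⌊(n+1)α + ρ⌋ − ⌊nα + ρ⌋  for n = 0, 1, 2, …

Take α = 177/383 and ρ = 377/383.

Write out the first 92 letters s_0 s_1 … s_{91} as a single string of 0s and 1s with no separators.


10101010101001010101010101001010101010100101010101010010101010101001010101010100101010101010

n=0: ⌊(1·177+377)/383⌋ − ⌊(0·177+377)/383⌋ = ⌊554/383⌋ − ⌊377/383⌋ = 1 − 0 = 1
n=1: ⌊(2·177+377)/383⌋ − ⌊(1·177+377)/383⌋ = ⌊731/383⌋ − ⌊554/383⌋ = 1 − 1 = 0
n=2: ⌊(3·177+377)/383⌋ − ⌊(2·177+377)/383⌋ = ⌊908/383⌋ − ⌊731/383⌋ = 2 − 1 = 1
n=3: ⌊(4·177+377)/383⌋ − ⌊(3·177+377)/383⌋ = ⌊1085/383⌋ − ⌊908/383⌋ = 2 − 2 = 0
n=4: ⌊(5·177+377)/383⌋ − ⌊(4·177+377)/383⌋ = ⌊1262/383⌋ − ⌊1085/383⌋ = 3 − 2 = 1
n=5: ⌊(6·177+377)/383⌋ − ⌊(5·177+377)/383⌋ = ⌊1439/383⌋ − ⌊1262/383⌋ = 3 − 3 = 0
n=6: ⌊(7·177+377)/383⌋ − ⌊(6·177+377)/383⌋ = ⌊1616/383⌋ − ⌊1439/383⌋ = 4 − 3 = 1
n=7: ⌊(8·177+377)/383⌋ − ⌊(7·177+377)/383⌋ = ⌊1793/383⌋ − ⌊1616/383⌋ = 4 − 4 = 0
n=8: ⌊(9·177+377)/383⌋ − ⌊(8·177+377)/383⌋ = ⌊1970/383⌋ − ⌊1793/383⌋ = 5 − 4 = 1
n=9: ⌊(10·177+377)/383⌋ − ⌊(9·177+377)/383⌋ = ⌊2147/383⌋ − ⌊1970/383⌋ = 5 − 5 = 0
n=10: ⌊(11·177+377)/383⌋ − ⌊(10·177+377)/383⌋ = ⌊2324/383⌋ − ⌊2147/383⌋ = 6 − 5 = 1
n=11: ⌊(12·177+377)/383⌋ − ⌊(11·177+377)/383⌋ = ⌊2501/383⌋ − ⌊2324/383⌋ = 6 − 6 = 0
n=12: ⌊(13·177+377)/383⌋ − ⌊(12·177+377)/383⌋ = ⌊2678/383⌋ − ⌊2501/383⌋ = 6 − 6 = 0
n=13: ⌊(14·177+377)/383⌋ − ⌊(13·177+377)/383⌋ = ⌊2855/383⌋ − ⌊2678/383⌋ = 7 − 6 = 1
n=14: ⌊(15·177+377)/383⌋ − ⌊(14·177+377)/383⌋ = ⌊3032/383⌋ − ⌊2855/383⌋ = 7 − 7 = 0
n=15: ⌊(16·177+377)/383⌋ − ⌊(15·177+377)/383⌋ = ⌊3209/383⌋ − ⌊3032/383⌋ = 8 − 7 = 1
n=16: ⌊(17·177+377)/383⌋ − ⌊(16·177+377)/383⌋ = ⌊3386/383⌋ − ⌊3209/383⌋ = 8 − 8 = 0
n=17: ⌊(18·177+377)/383⌋ − ⌊(17·177+377)/383⌋ = ⌊3563/383⌋ − ⌊3386/383⌋ = 9 − 8 = 1
n=18: ⌊(19·177+377)/383⌋ − ⌊(18·177+377)/383⌋ = ⌊3740/383⌋ − ⌊3563/383⌋ = 9 − 9 = 0
n=19: ⌊(20·177+377)/383⌋ − ⌊(19·177+377)/383⌋ = ⌊3917/383⌋ − ⌊3740/383⌋ = 10 − 9 = 1
n=20: ⌊(21·177+377)/383⌋ − ⌊(20·177+377)/383⌋ = ⌊4094/383⌋ − ⌊3917/383⌋ = 10 − 10 = 0
n=21: ⌊(22·177+377)/383⌋ − ⌊(21·177+377)/383⌋ = ⌊4271/383⌋ − ⌊4094/383⌋ = 11 − 10 = 1
n=22: ⌊(23·177+377)/383⌋ − ⌊(22·177+377)/383⌋ = ⌊4448/383⌋ − ⌊4271/383⌋ = 11 − 11 = 0
n=23: ⌊(24·177+377)/383⌋ − ⌊(23·177+377)/383⌋ = ⌊4625/383⌋ − ⌊4448/383⌋ = 12 − 11 = 1
n=24: ⌊(25·177+377)/383⌋ − ⌊(24·177+377)/383⌋ = ⌊4802/383⌋ − ⌊4625/383⌋ = 12 − 12 = 0
n=25: ⌊(26·177+377)/383⌋ − ⌊(25·177+377)/383⌋ = ⌊4979/383⌋ − ⌊4802/383⌋ = 13 − 12 = 1
n=26: ⌊(27·177+377)/383⌋ − ⌊(26·177+377)/383⌋ = ⌊5156/383⌋ − ⌊4979/383⌋ = 13 − 13 = 0
n=27: ⌊(28·177+377)/383⌋ − ⌊(27·177+377)/383⌋ = ⌊5333/383⌋ − ⌊5156/383⌋ = 13 − 13 = 0
n=28: ⌊(29·177+377)/383⌋ − ⌊(28·177+377)/383⌋ = ⌊5510/383⌋ − ⌊5333/383⌋ = 14 − 13 = 1
n=29: ⌊(30·177+377)/383⌋ − ⌊(29·177+377)/383⌋ = ⌊5687/383⌋ − ⌊5510/383⌋ = 14 − 14 = 0
n=30: ⌊(31·177+377)/383⌋ − ⌊(30·177+377)/383⌋ = ⌊5864/383⌋ − ⌊5687/383⌋ = 15 − 14 = 1
n=31: ⌊(32·177+377)/383⌋ − ⌊(31·177+377)/383⌋ = ⌊6041/383⌋ − ⌊5864/383⌋ = 15 − 15 = 0
n=32: ⌊(33·177+377)/383⌋ − ⌊(32·177+377)/383⌋ = ⌊6218/383⌋ − ⌊6041/383⌋ = 16 − 15 = 1
n=33: ⌊(34·177+377)/383⌋ − ⌊(33·177+377)/383⌋ = ⌊6395/383⌋ − ⌊6218/383⌋ = 16 − 16 = 0
n=34: ⌊(35·177+377)/383⌋ − ⌊(34·177+377)/383⌋ = ⌊6572/383⌋ − ⌊6395/383⌋ = 17 − 16 = 1
n=35: ⌊(36·177+377)/383⌋ − ⌊(35·177+377)/383⌋ = ⌊6749/383⌋ − ⌊6572/383⌋ = 17 − 17 = 0
n=36: ⌊(37·177+377)/383⌋ − ⌊(36·177+377)/383⌋ = ⌊6926/383⌋ − ⌊6749/383⌋ = 18 − 17 = 1
n=37: ⌊(38·177+377)/383⌋ − ⌊(37·177+377)/383⌋ = ⌊7103/383⌋ − ⌊6926/383⌋ = 18 − 18 = 0
n=38: ⌊(39·177+377)/383⌋ − ⌊(38·177+377)/383⌋ = ⌊7280/383⌋ − ⌊7103/383⌋ = 19 − 18 = 1
n=39: ⌊(40·177+377)/383⌋ − ⌊(39·177+377)/383⌋ = ⌊7457/383⌋ − ⌊7280/383⌋ = 19 − 19 = 0
n=40: ⌊(41·177+377)/383⌋ − ⌊(40·177+377)/383⌋ = ⌊7634/383⌋ − ⌊7457/383⌋ = 19 − 19 = 0
n=41: ⌊(42·177+377)/383⌋ − ⌊(41·177+377)/383⌋ = ⌊7811/383⌋ − ⌊7634/383⌋ = 20 − 19 = 1
n=42: ⌊(43·177+377)/383⌋ − ⌊(42·177+377)/383⌋ = ⌊7988/383⌋ − ⌊7811/383⌋ = 20 − 20 = 0
n=43: ⌊(44·177+377)/383⌋ − ⌊(43·177+377)/383⌋ = ⌊8165/383⌋ − ⌊7988/383⌋ = 21 − 20 = 1
n=44: ⌊(45·177+377)/383⌋ − ⌊(44·177+377)/383⌋ = ⌊8342/383⌋ − ⌊8165/383⌋ = 21 − 21 = 0
n=45: ⌊(46·177+377)/383⌋ − ⌊(45·177+377)/383⌋ = ⌊8519/383⌋ − ⌊8342/383⌋ = 22 − 21 = 1
n=46: ⌊(47·177+377)/383⌋ − ⌊(46·177+377)/383⌋ = ⌊8696/383⌋ − ⌊8519/383⌋ = 22 − 22 = 0
n=47: ⌊(48·177+377)/383⌋ − ⌊(47·177+377)/383⌋ = ⌊8873/383⌋ − ⌊8696/383⌋ = 23 − 22 = 1
n=48: ⌊(49·177+377)/383⌋ − ⌊(48·177+377)/383⌋ = ⌊9050/383⌋ − ⌊8873/383⌋ = 23 − 23 = 0
n=49: ⌊(50·177+377)/383⌋ − ⌊(49·177+377)/383⌋ = ⌊9227/383⌋ − ⌊9050/383⌋ = 24 − 23 = 1
n=50: ⌊(51·177+377)/383⌋ − ⌊(50·177+377)/383⌋ = ⌊9404/383⌋ − ⌊9227/383⌋ = 24 − 24 = 0
n=51: ⌊(52·177+377)/383⌋ − ⌊(51·177+377)/383⌋ = ⌊9581/383⌋ − ⌊9404/383⌋ = 25 − 24 = 1
n=52: ⌊(53·177+377)/383⌋ − ⌊(52·177+377)/383⌋ = ⌊9758/383⌋ − ⌊9581/383⌋ = 25 − 25 = 0
n=53: ⌊(54·177+377)/383⌋ − ⌊(53·177+377)/383⌋ = ⌊9935/383⌋ − ⌊9758/383⌋ = 25 − 25 = 0
n=54: ⌊(55·177+377)/383⌋ − ⌊(54·177+377)/383⌋ = ⌊10112/383⌋ − ⌊9935/383⌋ = 26 − 25 = 1
n=55: ⌊(56·177+377)/383⌋ − ⌊(55·177+377)/383⌋ = ⌊10289/383⌋ − ⌊10112/383⌋ = 26 − 26 = 0
n=56: ⌊(57·177+377)/383⌋ − ⌊(56·177+377)/383⌋ = ⌊10466/383⌋ − ⌊10289/383⌋ = 27 − 26 = 1
n=57: ⌊(58·177+377)/383⌋ − ⌊(57·177+377)/383⌋ = ⌊10643/383⌋ − ⌊10466/383⌋ = 27 − 27 = 0
n=58: ⌊(59·177+377)/383⌋ − ⌊(58·177+377)/383⌋ = ⌊10820/383⌋ − ⌊10643/383⌋ = 28 − 27 = 1
n=59: ⌊(60·177+377)/383⌋ − ⌊(59·177+377)/383⌋ = ⌊10997/383⌋ − ⌊10820/383⌋ = 28 − 28 = 0
n=60: ⌊(61·177+377)/383⌋ − ⌊(60·177+377)/383⌋ = ⌊11174/383⌋ − ⌊10997/383⌋ = 29 − 28 = 1
n=61: ⌊(62·177+377)/383⌋ − ⌊(61·177+377)/383⌋ = ⌊11351/383⌋ − ⌊11174/383⌋ = 29 − 29 = 0
n=62: ⌊(63·177+377)/383⌋ − ⌊(62·177+377)/383⌋ = ⌊11528/383⌋ − ⌊11351/383⌋ = 30 − 29 = 1
n=63: ⌊(64·177+377)/383⌋ − ⌊(63·177+377)/383⌋ = ⌊11705/383⌋ − ⌊11528/383⌋ = 30 − 30 = 0
n=64: ⌊(65·177+377)/383⌋ − ⌊(64·177+377)/383⌋ = ⌊11882/383⌋ − ⌊11705/383⌋ = 31 − 30 = 1
n=65: ⌊(66·177+377)/383⌋ − ⌊(65·177+377)/383⌋ = ⌊12059/383⌋ − ⌊11882/383⌋ = 31 − 31 = 0
n=66: ⌊(67·177+377)/383⌋ − ⌊(66·177+377)/383⌋ = ⌊12236/383⌋ − ⌊12059/383⌋ = 31 − 31 = 0
n=67: ⌊(68·177+377)/383⌋ − ⌊(67·177+377)/383⌋ = ⌊12413/383⌋ − ⌊12236/383⌋ = 32 − 31 = 1
n=68: ⌊(69·177+377)/383⌋ − ⌊(68·177+377)/383⌋ = ⌊12590/383⌋ − ⌊12413/383⌋ = 32 − 32 = 0
n=69: ⌊(70·177+377)/383⌋ − ⌊(69·177+377)/383⌋ = ⌊12767/383⌋ − ⌊12590/383⌋ = 33 − 32 = 1
n=70: ⌊(71·177+377)/383⌋ − ⌊(70·177+377)/383⌋ = ⌊12944/383⌋ − ⌊12767/383⌋ = 33 − 33 = 0
n=71: ⌊(72·177+377)/383⌋ − ⌊(71·177+377)/383⌋ = ⌊13121/383⌋ − ⌊12944/383⌋ = 34 − 33 = 1
n=72: ⌊(73·177+377)/383⌋ − ⌊(72·177+377)/383⌋ = ⌊13298/383⌋ − ⌊13121/383⌋ = 34 − 34 = 0
n=73: ⌊(74·177+377)/383⌋ − ⌊(73·177+377)/383⌋ = ⌊13475/383⌋ − ⌊13298/383⌋ = 35 − 34 = 1
n=74: ⌊(75·177+377)/383⌋ − ⌊(74·177+377)/383⌋ = ⌊13652/383⌋ − ⌊13475/383⌋ = 35 − 35 = 0
n=75: ⌊(76·177+377)/383⌋ − ⌊(75·177+377)/383⌋ = ⌊13829/383⌋ − ⌊13652/383⌋ = 36 − 35 = 1
n=76: ⌊(77·177+377)/383⌋ − ⌊(76·177+377)/383⌋ = ⌊14006/383⌋ − ⌊13829/383⌋ = 36 − 36 = 0
n=77: ⌊(78·177+377)/383⌋ − ⌊(77·177+377)/383⌋ = ⌊14183/383⌋ − ⌊14006/383⌋ = 37 − 36 = 1
n=78: ⌊(79·177+377)/383⌋ − ⌊(78·177+377)/383⌋ = ⌊14360/383⌋ − ⌊14183/383⌋ = 37 − 37 = 0
n=79: ⌊(80·177+377)/383⌋ − ⌊(79·177+377)/383⌋ = ⌊14537/383⌋ − ⌊14360/383⌋ = 37 − 37 = 0
n=80: ⌊(81·177+377)/383⌋ − ⌊(80·177+377)/383⌋ = ⌊14714/383⌋ − ⌊14537/383⌋ = 38 − 37 = 1
n=81: ⌊(82·177+377)/383⌋ − ⌊(81·177+377)/383⌋ = ⌊14891/383⌋ − ⌊14714/383⌋ = 38 − 38 = 0
n=82: ⌊(83·177+377)/383⌋ − ⌊(82·177+377)/383⌋ = ⌊15068/383⌋ − ⌊14891/383⌋ = 39 − 38 = 1
n=83: ⌊(84·177+377)/383⌋ − ⌊(83·177+377)/383⌋ = ⌊15245/383⌋ − ⌊15068/383⌋ = 39 − 39 = 0
n=84: ⌊(85·177+377)/383⌋ − ⌊(84·177+377)/383⌋ = ⌊15422/383⌋ − ⌊15245/383⌋ = 40 − 39 = 1
n=85: ⌊(86·177+377)/383⌋ − ⌊(85·177+377)/383⌋ = ⌊15599/383⌋ − ⌊15422/383⌋ = 40 − 40 = 0
n=86: ⌊(87·177+377)/383⌋ − ⌊(86·177+377)/383⌋ = ⌊15776/383⌋ − ⌊15599/383⌋ = 41 − 40 = 1
n=87: ⌊(88·177+377)/383⌋ − ⌊(87·177+377)/383⌋ = ⌊15953/383⌋ − ⌊15776/383⌋ = 41 − 41 = 0
n=88: ⌊(89·177+377)/383⌋ − ⌊(88·177+377)/383⌋ = ⌊16130/383⌋ − ⌊15953/383⌋ = 42 − 41 = 1
n=89: ⌊(90·177+377)/383⌋ − ⌊(89·177+377)/383⌋ = ⌊16307/383⌋ − ⌊16130/383⌋ = 42 − 42 = 0
n=90: ⌊(91·177+377)/383⌋ − ⌊(90·177+377)/383⌋ = ⌊16484/383⌋ − ⌊16307/383⌋ = 43 − 42 = 1
n=91: ⌊(92·177+377)/383⌋ − ⌊(91·177+377)/383⌋ = ⌊16661/383⌋ − ⌊16484/383⌋ = 43 − 43 = 0


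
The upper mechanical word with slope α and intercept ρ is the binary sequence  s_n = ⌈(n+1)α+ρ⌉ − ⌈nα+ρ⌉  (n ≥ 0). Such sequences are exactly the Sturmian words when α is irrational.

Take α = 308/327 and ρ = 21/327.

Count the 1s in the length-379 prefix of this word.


357

#1s = Σ_{n=0}^{378} s_n = Σ_{n=0}^{378} (⌈(n+1)α+ρ⌉ − ⌈nα+ρ⌉)
the sum telescopes: every ⌈nα+ρ⌉ with 0 < n < 379 appears once with + and once with −, leaving ⌈379α+ρ⌉ − ⌈0·α+ρ⌉
379α + ρ = (379·308 + 21) / 327 = 116753/327
ρ = 21/327
⌈116753/327⌉ = 358,  ⌈21/327⌉ = 1
#1s = 358 − 1 = 357


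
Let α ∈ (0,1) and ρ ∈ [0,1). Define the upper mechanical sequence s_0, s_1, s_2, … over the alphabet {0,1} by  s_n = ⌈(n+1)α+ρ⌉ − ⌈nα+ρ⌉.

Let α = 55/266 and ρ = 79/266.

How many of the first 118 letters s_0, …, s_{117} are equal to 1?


#1s = Σ_{n=0}^{117} s_n = Σ_{n=0}^{117} (⌈(n+1)α+ρ⌉ − ⌈nα+ρ⌉)
the sum telescopes: every ⌈nα+ρ⌉ with 0 < n < 118 appears once with + and once with −, leaving ⌈118α+ρ⌉ − ⌈0·α+ρ⌉
118α + ρ = (118·55 + 79) / 266 = 6569/266
ρ = 79/266
⌈6569/266⌉ = 25,  ⌈79/266⌉ = 1
#1s = 25 − 1 = 24

24


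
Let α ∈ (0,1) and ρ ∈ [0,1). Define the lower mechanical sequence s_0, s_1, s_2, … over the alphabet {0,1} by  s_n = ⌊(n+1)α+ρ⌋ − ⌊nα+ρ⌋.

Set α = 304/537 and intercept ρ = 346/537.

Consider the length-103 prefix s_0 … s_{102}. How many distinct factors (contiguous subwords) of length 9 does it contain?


t_n = ⌊(n·304+346)/537⌋ for n = 0 … 103:
  n=0…9: ⌊346/537⌋=0 ⌊650/537⌋=1 ⌊954/537⌋=1 ⌊1258/537⌋=2 ⌊1562/537⌋=2 ⌊1866/537⌋=3 ⌊2170/537⌋=4 ⌊2474/537⌋=4 ⌊2778/537⌋=5 ⌊3082/537⌋=5
  n=10…19: ⌊3386/537⌋=6 ⌊3690/537⌋=6 ⌊3994/537⌋=7 ⌊4298/537⌋=8 ⌊4602/537⌋=8 ⌊4906/537⌋=9 ⌊5210/537⌋=9 ⌊5514/537⌋=10 ⌊5818/537⌋=10 ⌊6122/537⌋=11
  n=20…29: ⌊6426/537⌋=11 ⌊6730/537⌋=12 ⌊7034/537⌋=13 ⌊7338/537⌋=13 ⌊7642/537⌋=14 ⌊7946/537⌋=14 ⌊8250/537⌋=15 ⌊8554/537⌋=15 ⌊8858/537⌋=16 ⌊9162/537⌋=17
  n=30…39: ⌊9466/537⌋=17 ⌊9770/537⌋=18 ⌊10074/537⌋=18 ⌊10378/537⌋=19 ⌊10682/537⌋=19 ⌊10986/537⌋=20 ⌊11290/537⌋=21 ⌊11594/537⌋=21 ⌊11898/537⌋=22 ⌊12202/537⌋=22
  n=40…49: ⌊12506/537⌋=23 ⌊12810/537⌋=23 ⌊13114/537⌋=24 ⌊13418/537⌋=24 ⌊13722/537⌋=25 ⌊14026/537⌋=26 ⌊14330/537⌋=26 ⌊14634/537⌋=27 ⌊14938/537⌋=27 ⌊15242/537⌋=28
  n=50…59: ⌊15546/537⌋=28 ⌊15850/537⌋=29 ⌊16154/537⌋=30 ⌊16458/537⌋=30 ⌊16762/537⌋=31 ⌊17066/537⌋=31 ⌊17370/537⌋=32 ⌊17674/537⌋=32 ⌊17978/537⌋=33 ⌊18282/537⌋=34
  n=60…69: ⌊18586/537⌋=34 ⌊18890/537⌋=35 ⌊19194/537⌋=35 ⌊19498/537⌋=36 ⌊19802/537⌋=36 ⌊20106/537⌋=37 ⌊20410/537⌋=38 ⌊20714/537⌋=38 ⌊21018/537⌋=39 ⌊21322/537⌋=39
  n=70…79: ⌊21626/537⌋=40 ⌊21930/537⌋=40 ⌊22234/537⌋=41 ⌊22538/537⌋=41 ⌊22842/537⌋=42 ⌊23146/537⌋=43 ⌊23450/537⌋=43 ⌊23754/537⌋=44 ⌊24058/537⌋=44 ⌊24362/537⌋=45
  n=80…89: ⌊24666/537⌋=45 ⌊24970/537⌋=46 ⌊25274/537⌋=47 ⌊25578/537⌋=47 ⌊25882/537⌋=48 ⌊26186/537⌋=48 ⌊26490/537⌋=49 ⌊26794/537⌋=49 ⌊27098/537⌋=50 ⌊27402/537⌋=51
  n=90…99: ⌊27706/537⌋=51 ⌊28010/537⌋=52 ⌊28314/537⌋=52 ⌊28618/537⌋=53 ⌊28922/537⌋=53 ⌊29226/537⌋=54 ⌊29530/537⌋=54 ⌊29834/537⌋=55 ⌊30138/537⌋=56 ⌊30442/537⌋=56
  n=100…103: ⌊30746/537⌋=57 ⌊31050/537⌋=57 ⌊31354/537⌋=58 ⌊31658/537⌋=58
s_n = t_(n+1) − t_n for n = 0 … 102 gives
prefix = 1010110101011010101011010101101010110101010110101011010101101010110101010110101011010101101010101101010
slide a length-9 window over [0..8] … [94..102] (95 windows); first occurrence of each distinct factor:
  [  0..  8] 101011010
  [  1..  9] 010110101
  [  2.. 10] 101101010
  [  3.. 11] 011010101
  [  4.. 12] 110101011
  [  5.. 13] 101010110
  [  6.. 14] 010101101
  [ 11.. 19] 110101010
  [ 12.. 20] 101010101
  [ 13.. 21] 010101011
  (the other 85 windows repeat one of these)
distinct factors: {010101011, 010101101, 010110101, 011010101, 101010101, 101010110, 101011010, 101101010, 110101010, 110101011}
count = 10  (Sturmian bound for length 9 is 10)

10


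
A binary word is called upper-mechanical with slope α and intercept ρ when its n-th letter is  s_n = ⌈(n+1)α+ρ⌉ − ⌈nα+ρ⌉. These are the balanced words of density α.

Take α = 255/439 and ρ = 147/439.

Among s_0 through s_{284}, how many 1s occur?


#1s = Σ_{n=0}^{284} s_n = Σ_{n=0}^{284} (⌈(n+1)α+ρ⌉ − ⌈nα+ρ⌉)
the sum telescopes: every ⌈nα+ρ⌉ with 0 < n < 285 appears once with + and once with −, leaving ⌈285α+ρ⌉ − ⌈0·α+ρ⌉
285α + ρ = (285·255 + 147) / 439 = 72822/439
ρ = 147/439
⌈72822/439⌉ = 166,  ⌈147/439⌉ = 1
#1s = 166 − 1 = 165

165


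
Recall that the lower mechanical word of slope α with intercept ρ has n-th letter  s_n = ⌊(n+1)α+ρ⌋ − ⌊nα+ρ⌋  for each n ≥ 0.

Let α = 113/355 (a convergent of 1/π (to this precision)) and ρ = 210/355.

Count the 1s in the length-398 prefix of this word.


#1s = Σ_{n=0}^{397} s_n = Σ_{n=0}^{397} (⌊(n+1)α+ρ⌋ − ⌊nα+ρ⌋)
the sum telescopes: every ⌊nα+ρ⌋ with 0 < n < 398 appears once with + and once with −, leaving ⌊398α+ρ⌋ − ⌊0·α+ρ⌋
398α + ρ = (398·113 + 210) / 355 = 45184/355
ρ = 210/355
⌊45184/355⌋ = 127,  ⌊210/355⌋ = 0
#1s = 127 − 0 = 127

127


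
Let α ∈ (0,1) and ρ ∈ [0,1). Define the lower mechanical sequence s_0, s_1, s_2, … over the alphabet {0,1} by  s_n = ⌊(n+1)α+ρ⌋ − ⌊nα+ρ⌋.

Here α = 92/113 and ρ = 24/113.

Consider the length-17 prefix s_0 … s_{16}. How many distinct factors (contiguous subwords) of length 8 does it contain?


t_n = ⌊(n·92+24)/113⌋ for n = 0 … 17:
  n=0…9: ⌊24/113⌋=0 ⌊116/113⌋=1 ⌊208/113⌋=1 ⌊300/113⌋=2 ⌊392/113⌋=3 ⌊484/113⌋=4 ⌊576/113⌋=5 ⌊668/113⌋=5 ⌊760/113⌋=6 ⌊852/113⌋=7
  n=10…17: ⌊944/113⌋=8 ⌊1036/113⌋=9 ⌊1128/113⌋=9 ⌊1220/113⌋=10 ⌊1312/113⌋=11 ⌊1404/113⌋=12 ⌊1496/113⌋=13 ⌊1588/113⌋=14
s_n = t_(n+1) − t_n for n = 0 … 16 gives
prefix = 10111101111011111
slide a length-8 window over [0..7] … [9..16] (10 windows); first occurrence of each distinct factor:
  [  0..  7] 10111101
  [  1..  8] 01111011
  [  2..  9] 11110111
  [  3.. 10] 11101111
  [  4.. 11] 11011110
  [  9.. 16] 11011111
  (the other 4 windows repeat one of these)
distinct factors: {01111011, 10111101, 11011110, 11011111, 11101111, 11110111}
count = 6  (Sturmian bound for length 8 is 9)

6


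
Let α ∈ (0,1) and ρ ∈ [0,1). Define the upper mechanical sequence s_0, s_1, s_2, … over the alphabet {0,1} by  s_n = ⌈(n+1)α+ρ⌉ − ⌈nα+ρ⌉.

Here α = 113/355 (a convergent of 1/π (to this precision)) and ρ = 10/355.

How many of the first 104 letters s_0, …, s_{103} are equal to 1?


33

#1s = Σ_{n=0}^{103} s_n = Σ_{n=0}^{103} (⌈(n+1)α+ρ⌉ − ⌈nα+ρ⌉)
the sum telescopes: every ⌈nα+ρ⌉ with 0 < n < 104 appears once with + and once with −, leaving ⌈104α+ρ⌉ − ⌈0·α+ρ⌉
104α + ρ = (104·113 + 10) / 355 = 11762/355
ρ = 10/355
⌈11762/355⌉ = 34,  ⌈10/355⌉ = 1
#1s = 34 − 1 = 33


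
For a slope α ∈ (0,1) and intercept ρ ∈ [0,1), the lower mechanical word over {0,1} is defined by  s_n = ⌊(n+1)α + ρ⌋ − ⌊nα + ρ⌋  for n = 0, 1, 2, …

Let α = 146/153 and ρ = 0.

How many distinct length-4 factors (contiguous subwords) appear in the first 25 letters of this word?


t_n = ⌊(n·146)/153⌋ for n = 0 … 25:
  n=0…9: ⌊0/153⌋=0 ⌊146/153⌋=0 ⌊292/153⌋=1 ⌊438/153⌋=2 ⌊584/153⌋=3 ⌊730/153⌋=4 ⌊876/153⌋=5 ⌊1022/153⌋=6 ⌊1168/153⌋=7 ⌊1314/153⌋=8
  n=10…19: ⌊1460/153⌋=9 ⌊1606/153⌋=10 ⌊1752/153⌋=11 ⌊1898/153⌋=12 ⌊2044/153⌋=13 ⌊2190/153⌋=14 ⌊2336/153⌋=15 ⌊2482/153⌋=16 ⌊2628/153⌋=17 ⌊2774/153⌋=18
  n=20…25: ⌊2920/153⌋=19 ⌊3066/153⌋=20 ⌊3212/153⌋=20 ⌊3358/153⌋=21 ⌊3504/153⌋=22 ⌊3650/153⌋=23
s_n = t_(n+1) − t_n for n = 0 … 24 gives
prefix = 0111111111111111111110111
slide a length-4 window over [0..3] … [21..24] (22 windows); first occurrence of each distinct factor:
  [  0..  3] 0111
  [  1..  4] 1111
  [ 18.. 21] 1110
  [ 19.. 22] 1101
  [ 20.. 23] 1011
  (the other 17 windows repeat one of these)
distinct factors: {0111, 1011, 1101, 1110, 1111}
count = 5  (Sturmian bound for length 4 is 5)

5


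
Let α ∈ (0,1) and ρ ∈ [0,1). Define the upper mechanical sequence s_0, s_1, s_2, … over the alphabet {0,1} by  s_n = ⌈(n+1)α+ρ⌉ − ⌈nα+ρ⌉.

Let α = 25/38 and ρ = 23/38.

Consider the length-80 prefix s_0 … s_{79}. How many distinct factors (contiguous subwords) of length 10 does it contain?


11

t_n = ⌈(n·25+23)/38⌉ for n = 0 … 80:
  n=0…9: ⌈23/38⌉=1 ⌈48/38⌉=2 ⌈73/38⌉=2 ⌈98/38⌉=3 ⌈123/38⌉=4 ⌈148/38⌉=4 ⌈173/38⌉=5 ⌈198/38⌉=6 ⌈223/38⌉=6 ⌈248/38⌉=7
  n=10…19: ⌈273/38⌉=8 ⌈298/38⌉=8 ⌈323/38⌉=9 ⌈348/38⌉=10 ⌈373/38⌉=10 ⌈398/38⌉=11 ⌈423/38⌉=12 ⌈448/38⌉=12 ⌈473/38⌉=13 ⌈498/38⌉=14
  n=20…29: ⌈523/38⌉=14 ⌈548/38⌉=15 ⌈573/38⌉=16 ⌈598/38⌉=16 ⌈623/38⌉=17 ⌈648/38⌉=18 ⌈673/38⌉=18 ⌈698/38⌉=19 ⌈723/38⌉=20 ⌈748/38⌉=20
  n=30…39: ⌈773/38⌉=21 ⌈798/38⌉=21 ⌈823/38⌉=22 ⌈848/38⌉=23 ⌈873/38⌉=23 ⌈898/38⌉=24 ⌈923/38⌉=25 ⌈948/38⌉=25 ⌈973/38⌉=26 ⌈998/38⌉=27
  n=40…49: ⌈1023/38⌉=27 ⌈1048/38⌉=28 ⌈1073/38⌉=29 ⌈1098/38⌉=29 ⌈1123/38⌉=30 ⌈1148/38⌉=31 ⌈1173/38⌉=31 ⌈1198/38⌉=32 ⌈1223/38⌉=33 ⌈1248/38⌉=33
  n=50…59: ⌈1273/38⌉=34 ⌈1298/38⌉=35 ⌈1323/38⌉=35 ⌈1348/38⌉=36 ⌈1373/38⌉=37 ⌈1398/38⌉=37 ⌈1423/38⌉=38 ⌈1448/38⌉=39 ⌈1473/38⌉=39 ⌈1498/38⌉=40
  n=60…69: ⌈1523/38⌉=41 ⌈1548/38⌉=41 ⌈1573/38⌉=42 ⌈1598/38⌉=43 ⌈1623/38⌉=43 ⌈1648/38⌉=44 ⌈1673/38⌉=45 ⌈1698/38⌉=45 ⌈1723/38⌉=46 ⌈1748/38⌉=46
  n=70…79: ⌈1773/38⌉=47 ⌈1798/38⌉=48 ⌈1823/38⌉=48 ⌈1848/38⌉=49 ⌈1873/38⌉=50 ⌈1898/38⌉=50 ⌈1923/38⌉=51 ⌈1948/38⌉=52 ⌈1973/38⌉=52 ⌈1998/38⌉=53
  n=80: ⌈2023/38⌉=54
s_n = t_(n+1) − t_n for n = 0 … 79 gives
prefix = 10110110110110110110110110110101101101101101101101101101101101101101011011011011
slide a length-10 window over [0..9] … [70..79] (71 windows); first occurrence of each distinct factor:
  [  0..  9] 1011011011
  [  1.. 10] 0110110110
  [  2.. 11] 1101101101
  [ 21.. 30] 1011011010
  [ 22.. 31] 0110110101
  [ 23.. 32] 1101101011
  [ 24.. 33] 1011010110
  [ 25.. 34] 0110101101
  [ 26.. 35] 1101011011
  [ 27.. 36] 1010110110
  [ 28.. 37] 0101101101
  (the other 60 windows repeat one of these)
distinct factors: {0101101101, 0110101101, 0110110101, 0110110110, 1010110110, 1011010110, 1011011010, 1011011011, 1101011011, 1101101011, 1101101101}
count = 11  (Sturmian bound for length 10 is 11)


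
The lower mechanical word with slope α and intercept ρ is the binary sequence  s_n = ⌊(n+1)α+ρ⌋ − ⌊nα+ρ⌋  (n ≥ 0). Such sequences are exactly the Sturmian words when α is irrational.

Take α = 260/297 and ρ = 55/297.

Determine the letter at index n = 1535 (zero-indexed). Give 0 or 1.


(n+1)α + ρ = (1536·260 + 55) / 297 = 399415/297
nα + ρ     = (1535·260 + 55) / 297 = 399155/297
⌊399415/297⌋ = 1344,  ⌊399155/297⌋ = 1343
s_{1535} = 1344 − 1343 = 1

1


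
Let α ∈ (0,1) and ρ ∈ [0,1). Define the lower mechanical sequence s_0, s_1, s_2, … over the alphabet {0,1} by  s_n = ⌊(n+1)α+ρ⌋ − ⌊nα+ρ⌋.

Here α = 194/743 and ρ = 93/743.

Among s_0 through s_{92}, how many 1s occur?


#1s = Σ_{n=0}^{92} s_n = Σ_{n=0}^{92} (⌊(n+1)α+ρ⌋ − ⌊nα+ρ⌋)
the sum telescopes: every ⌊nα+ρ⌋ with 0 < n < 93 appears once with + and once with −, leaving ⌊93α+ρ⌋ − ⌊0·α+ρ⌋
93α + ρ = (93·194 + 93) / 743 = 18135/743
ρ = 93/743
⌊18135/743⌋ = 24,  ⌊93/743⌋ = 0
#1s = 24 − 0 = 24

24


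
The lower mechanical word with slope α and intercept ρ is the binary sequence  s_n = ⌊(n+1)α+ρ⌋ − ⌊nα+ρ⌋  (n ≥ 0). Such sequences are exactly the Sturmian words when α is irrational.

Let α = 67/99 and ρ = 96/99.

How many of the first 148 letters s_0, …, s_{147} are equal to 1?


101

#1s = Σ_{n=0}^{147} s_n = Σ_{n=0}^{147} (⌊(n+1)α+ρ⌋ − ⌊nα+ρ⌋)
the sum telescopes: every ⌊nα+ρ⌋ with 0 < n < 148 appears once with + and once with −, leaving ⌊148α+ρ⌋ − ⌊0·α+ρ⌋
148α + ρ = (148·67 + 96) / 99 = 10012/99
ρ = 96/99
⌊10012/99⌋ = 101,  ⌊96/99⌋ = 0
#1s = 101 − 0 = 101


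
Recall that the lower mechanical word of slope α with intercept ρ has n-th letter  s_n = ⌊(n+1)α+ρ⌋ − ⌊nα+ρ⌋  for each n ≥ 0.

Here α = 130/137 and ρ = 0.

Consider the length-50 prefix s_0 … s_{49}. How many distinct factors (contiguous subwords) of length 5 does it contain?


t_n = ⌊(n·130)/137⌋ for n = 0 … 50:
  n=0…9: ⌊0/137⌋=0 ⌊130/137⌋=0 ⌊260/137⌋=1 ⌊390/137⌋=2 ⌊520/137⌋=3 ⌊650/137⌋=4 ⌊780/137⌋=5 ⌊910/137⌋=6 ⌊1040/137⌋=7 ⌊1170/137⌋=8
  n=10…19: ⌊1300/137⌋=9 ⌊1430/137⌋=10 ⌊1560/137⌋=11 ⌊1690/137⌋=12 ⌊1820/137⌋=13 ⌊1950/137⌋=14 ⌊2080/137⌋=15 ⌊2210/137⌋=16 ⌊2340/137⌋=17 ⌊2470/137⌋=18
  n=20…29: ⌊2600/137⌋=18 ⌊2730/137⌋=19 ⌊2860/137⌋=20 ⌊2990/137⌋=21 ⌊3120/137⌋=22 ⌊3250/137⌋=23 ⌊3380/137⌋=24 ⌊3510/137⌋=25 ⌊3640/137⌋=26 ⌊3770/137⌋=27
  n=30…39: ⌊3900/137⌋=28 ⌊4030/137⌋=29 ⌊4160/137⌋=30 ⌊4290/137⌋=31 ⌊4420/137⌋=32 ⌊4550/137⌋=33 ⌊4680/137⌋=34 ⌊4810/137⌋=35 ⌊4940/137⌋=36 ⌊5070/137⌋=37
  n=40…49: ⌊5200/137⌋=37 ⌊5330/137⌋=38 ⌊5460/137⌋=39 ⌊5590/137⌋=40 ⌊5720/137⌋=41 ⌊5850/137⌋=42 ⌊5980/137⌋=43 ⌊6110/137⌋=44 ⌊6240/137⌋=45 ⌊6370/137⌋=46
  n=50: ⌊6500/137⌋=47
s_n = t_(n+1) − t_n for n = 0 … 49 gives
prefix = 01111111111111111110111111111111111111101111111111
slide a length-5 window over [0..4] … [45..49] (46 windows); first occurrence of each distinct factor:
  [  0..  4] 01111
  [  1..  5] 11111
  [ 15.. 19] 11110
  [ 16.. 20] 11101
  [ 17.. 21] 11011
  [ 18.. 22] 10111
  (the other 40 windows repeat one of these)
distinct factors: {01111, 10111, 11011, 11101, 11110, 11111}
count = 6  (Sturmian bound for length 5 is 6)

6


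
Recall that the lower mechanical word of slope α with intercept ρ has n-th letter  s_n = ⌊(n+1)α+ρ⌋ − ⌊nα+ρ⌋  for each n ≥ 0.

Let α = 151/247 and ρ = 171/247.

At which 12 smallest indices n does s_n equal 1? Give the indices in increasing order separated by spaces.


n=0: ⌊322/247⌋−⌊171/247⌋ = 1−0 = 1  ← one
n=1: ⌊473/247⌋−⌊322/247⌋ = 1−1 = 0
n=2: ⌊624/247⌋−⌊473/247⌋ = 2−1 = 1  ← one
n=3: ⌊775/247⌋−⌊624/247⌋ = 3−2 = 1  ← one
n=4: ⌊926/247⌋−⌊775/247⌋ = 3−3 = 0
n=5: ⌊1077/247⌋−⌊926/247⌋ = 4−3 = 1  ← one
n=6: ⌊1228/247⌋−⌊1077/247⌋ = 4−4 = 0
n=7: ⌊1379/247⌋−⌊1228/247⌋ = 5−4 = 1  ← one
n=8: ⌊1530/247⌋−⌊1379/247⌋ = 6−5 = 1  ← one
n=9: ⌊1681/247⌋−⌊1530/247⌋ = 6−6 = 0
n=10: ⌊1832/247⌋−⌊1681/247⌋ = 7−6 = 1  ← one
n=11: ⌊1983/247⌋−⌊1832/247⌋ = 8−7 = 1  ← one
n=12: ⌊2134/247⌋−⌊1983/247⌋ = 8−8 = 0
n=13: ⌊2285/247⌋−⌊2134/247⌋ = 9−8 = 1  ← one
n=14: ⌊2436/247⌋−⌊2285/247⌋ = 9−9 = 0
n=15: ⌊2587/247⌋−⌊2436/247⌋ = 10−9 = 1  ← one
n=16: ⌊2738/247⌋−⌊2587/247⌋ = 11−10 = 1  ← one
n=17: ⌊2889/247⌋−⌊2738/247⌋ = 11−11 = 0
n=18: ⌊3040/247⌋−⌊2889/247⌋ = 12−11 = 1  ← one
positions of the first 12 ones: 0 2 3 5 7 8 10 11 13 15 16 18

0 2 3 5 7 8 10 11 13 15 16 18


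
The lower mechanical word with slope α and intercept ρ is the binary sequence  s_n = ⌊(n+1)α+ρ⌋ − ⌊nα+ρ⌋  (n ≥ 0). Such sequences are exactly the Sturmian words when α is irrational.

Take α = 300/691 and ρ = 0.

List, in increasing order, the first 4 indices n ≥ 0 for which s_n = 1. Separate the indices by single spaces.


n=0: ⌊300/691⌋−⌊0/691⌋ = 0−0 = 0
n=1: ⌊600/691⌋−⌊300/691⌋ = 0−0 = 0
n=2: ⌊900/691⌋−⌊600/691⌋ = 1−0 = 1  ← one
n=3: ⌊1200/691⌋−⌊900/691⌋ = 1−1 = 0
n=4: ⌊1500/691⌋−⌊1200/691⌋ = 2−1 = 1  ← one
n=5: ⌊1800/691⌋−⌊1500/691⌋ = 2−2 = 0
n=6: ⌊2100/691⌋−⌊1800/691⌋ = 3−2 = 1  ← one
n=7: ⌊2400/691⌋−⌊2100/691⌋ = 3−3 = 0
n=8: ⌊2700/691⌋−⌊2400/691⌋ = 3−3 = 0
n=9: ⌊3000/691⌋−⌊2700/691⌋ = 4−3 = 1  ← one
positions of the first 4 ones: 2 4 6 9

2 4 6 9


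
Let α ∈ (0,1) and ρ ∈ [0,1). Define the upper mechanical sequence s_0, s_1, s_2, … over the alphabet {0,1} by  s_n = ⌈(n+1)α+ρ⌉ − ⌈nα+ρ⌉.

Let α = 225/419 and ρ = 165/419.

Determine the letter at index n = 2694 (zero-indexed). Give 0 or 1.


(n+1)α + ρ = (2695·225 + 165) / 419 = 606540/419
nα + ρ     = (2694·225 + 165) / 419 = 606315/419
⌈606540/419⌉ = 1448,  ⌈606315/419⌉ = 1448
s_{2694} = 1448 − 1448 = 0

0


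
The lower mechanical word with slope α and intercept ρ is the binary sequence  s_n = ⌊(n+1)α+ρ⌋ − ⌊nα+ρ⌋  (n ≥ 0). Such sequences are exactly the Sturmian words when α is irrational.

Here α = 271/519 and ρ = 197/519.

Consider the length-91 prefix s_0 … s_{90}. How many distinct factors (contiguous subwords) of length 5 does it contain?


t_n = ⌊(n·271+197)/519⌋ for n = 0 … 91:
  n=0…9: ⌊197/519⌋=0 ⌊468/519⌋=0 ⌊739/519⌋=1 ⌊1010/519⌋=1 ⌊1281/519⌋=2 ⌊1552/519⌋=2 ⌊1823/519⌋=3 ⌊2094/519⌋=4 ⌊2365/519⌋=4 ⌊2636/519⌋=5
  n=10…19: ⌊2907/519⌋=5 ⌊3178/519⌋=6 ⌊3449/519⌋=6 ⌊3720/519⌋=7 ⌊3991/519⌋=7 ⌊4262/519⌋=8 ⌊4533/519⌋=8 ⌊4804/519⌋=9 ⌊5075/519⌋=9 ⌊5346/519⌋=10
  n=20…29: ⌊5617/519⌋=10 ⌊5888/519⌋=11 ⌊6159/519⌋=11 ⌊6430/519⌋=12 ⌊6701/519⌋=12 ⌊6972/519⌋=13 ⌊7243/519⌋=13 ⌊7514/519⌋=14 ⌊7785/519⌋=15 ⌊8056/519⌋=15
  n=30…39: ⌊8327/519⌋=16 ⌊8598/519⌋=16 ⌊8869/519⌋=17 ⌊9140/519⌋=17 ⌊9411/519⌋=18 ⌊9682/519⌋=18 ⌊9953/519⌋=19 ⌊10224/519⌋=19 ⌊10495/519⌋=20 ⌊10766/519⌋=20
  n=40…49: ⌊11037/519⌋=21 ⌊11308/519⌋=21 ⌊11579/519⌋=22 ⌊11850/519⌋=22 ⌊12121/519⌋=23 ⌊12392/519⌋=23 ⌊12663/519⌋=24 ⌊12934/519⌋=24 ⌊13205/519⌋=25 ⌊13476/519⌋=25
  n=50…59: ⌊13747/519⌋=26 ⌊14018/519⌋=27 ⌊14289/519⌋=27 ⌊14560/519⌋=28 ⌊14831/519⌋=28 ⌊15102/519⌋=29 ⌊15373/519⌋=29 ⌊15644/519⌋=30 ⌊15915/519⌋=30 ⌊16186/519⌋=31
  n=60…69: ⌊16457/519⌋=31 ⌊16728/519⌋=32 ⌊16999/519⌋=32 ⌊17270/519⌋=33 ⌊17541/519⌋=33 ⌊17812/519⌋=34 ⌊18083/519⌋=34 ⌊18354/519⌋=35 ⌊18625/519⌋=35 ⌊18896/519⌋=36
  n=70…79: ⌊19167/519⌋=36 ⌊19438/519⌋=37 ⌊19709/519⌋=37 ⌊19980/519⌋=38 ⌊20251/519⌋=39 ⌊20522/519⌋=39 ⌊20793/519⌋=40 ⌊21064/519⌋=40 ⌊21335/519⌋=41 ⌊21606/519⌋=41
  n=80…89: ⌊21877/519⌋=42 ⌊22148/519⌋=42 ⌊22419/519⌋=43 ⌊22690/519⌋=43 ⌊22961/519⌋=44 ⌊23232/519⌋=44 ⌊23503/519⌋=45 ⌊23774/519⌋=45 ⌊24045/519⌋=46 ⌊24316/519⌋=46
  n=90…91: ⌊24587/519⌋=47 ⌊24858/519⌋=47
s_n = t_(n+1) − t_n for n = 0 … 90 gives
prefix = 0101011010101010101010101011010101010101010101010110101010101010101010101101010101010101010
slide a length-5 window over [0..4] … [86..90] (87 windows); first occurrence of each distinct factor:
  [  0..  4] 01010
  [  1..  5] 10101
  [  2..  6] 01011
  [  3..  7] 10110
  [  4..  8] 01101
  [  5..  9] 11010
  (the other 81 windows repeat one of these)
distinct factors: {01010, 01011, 01101, 10101, 10110, 11010}
count = 6  (Sturmian bound for length 5 is 6)

6
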